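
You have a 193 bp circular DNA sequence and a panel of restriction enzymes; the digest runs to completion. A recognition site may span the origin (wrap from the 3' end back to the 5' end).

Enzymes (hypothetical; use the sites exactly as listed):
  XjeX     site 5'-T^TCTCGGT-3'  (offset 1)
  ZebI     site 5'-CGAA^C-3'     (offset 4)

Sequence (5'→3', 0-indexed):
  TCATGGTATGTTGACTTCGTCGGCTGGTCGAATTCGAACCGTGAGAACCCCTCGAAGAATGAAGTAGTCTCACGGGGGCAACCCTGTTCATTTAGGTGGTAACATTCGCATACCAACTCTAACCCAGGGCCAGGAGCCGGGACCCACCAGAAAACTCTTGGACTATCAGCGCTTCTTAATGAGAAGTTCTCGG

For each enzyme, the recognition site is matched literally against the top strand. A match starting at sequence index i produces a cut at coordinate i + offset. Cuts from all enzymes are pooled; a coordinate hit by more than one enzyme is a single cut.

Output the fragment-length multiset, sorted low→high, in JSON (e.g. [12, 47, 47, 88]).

Site scan:
  XjeX TTCTCGGT/1: at [186] ⇒ [187]
  ZebI CGAAC/4: at [34] ⇒ [38]

Pooled cuts: [38, 187]

Fragment lengths:
  38→187: 149 bp
  187→38 (wrap): 193-187+38 = 44 bp

[44,149]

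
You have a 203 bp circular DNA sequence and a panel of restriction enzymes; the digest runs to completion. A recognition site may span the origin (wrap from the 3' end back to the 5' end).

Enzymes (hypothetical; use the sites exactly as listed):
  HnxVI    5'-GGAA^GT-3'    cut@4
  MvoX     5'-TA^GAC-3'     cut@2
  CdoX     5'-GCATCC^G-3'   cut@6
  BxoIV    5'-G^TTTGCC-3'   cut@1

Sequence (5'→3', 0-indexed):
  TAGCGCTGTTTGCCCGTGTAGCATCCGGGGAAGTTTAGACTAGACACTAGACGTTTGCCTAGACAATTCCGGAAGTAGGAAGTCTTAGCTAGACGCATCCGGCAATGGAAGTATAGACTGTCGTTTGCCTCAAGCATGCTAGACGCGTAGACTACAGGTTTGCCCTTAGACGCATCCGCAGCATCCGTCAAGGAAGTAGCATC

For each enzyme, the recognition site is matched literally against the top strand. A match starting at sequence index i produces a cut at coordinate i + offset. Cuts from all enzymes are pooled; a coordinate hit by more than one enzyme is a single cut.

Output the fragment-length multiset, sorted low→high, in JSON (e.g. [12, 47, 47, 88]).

[4,5,5,5,6,7,7,8,8,8,9,9,9,9,9,10,10,10,13,16,18,18]

Per-enzyme occurrences:
  HnxVI GGAAGT/4: at [28, 70, 77, 106, 191] ⇒ [32, 74, 81, 110, 195]
  MvoX TAGAC/2: at [35, 40, 47, 59, 89, 113, 139, 147, 166] ⇒ [37, 42, 49, 61, 91, 115, 141, 149, 168]
  CdoX GCATCCG/6: at [20, 94, 171, 180] ⇒ [26, 100, 177, 186]
  BxoIV GTTTGCC/1: at [7, 52, 122, 157] ⇒ [8, 53, 123, 158]

Pooled cuts: [8, 26, 32, 37, 42, 49, 53, 61, 74, 81, 91, 100, 110, 115, 123, 141, 149, 158, 168, 177, 186, 195]

Fragments:
  8→26: 18 bp
  26→32: 6 bp
  32→37: 5 bp
  37→42: 5 bp
  42→49: 7 bp
  49→53: 4 bp
  53→61: 8 bp
  61→74: 13 bp
  74→81: 7 bp
  81→91: 10 bp
  91→100: 9 bp
  100→110: 10 bp
  110→115: 5 bp
  115→123: 8 bp
  123→141: 18 bp
  141→149: 8 bp
  149→158: 9 bp
  158→168: 10 bp
  168→177: 9 bp
  177→186: 9 bp
  186→195: 9 bp
  195→8 (wrap): 203-195+8 = 16 bp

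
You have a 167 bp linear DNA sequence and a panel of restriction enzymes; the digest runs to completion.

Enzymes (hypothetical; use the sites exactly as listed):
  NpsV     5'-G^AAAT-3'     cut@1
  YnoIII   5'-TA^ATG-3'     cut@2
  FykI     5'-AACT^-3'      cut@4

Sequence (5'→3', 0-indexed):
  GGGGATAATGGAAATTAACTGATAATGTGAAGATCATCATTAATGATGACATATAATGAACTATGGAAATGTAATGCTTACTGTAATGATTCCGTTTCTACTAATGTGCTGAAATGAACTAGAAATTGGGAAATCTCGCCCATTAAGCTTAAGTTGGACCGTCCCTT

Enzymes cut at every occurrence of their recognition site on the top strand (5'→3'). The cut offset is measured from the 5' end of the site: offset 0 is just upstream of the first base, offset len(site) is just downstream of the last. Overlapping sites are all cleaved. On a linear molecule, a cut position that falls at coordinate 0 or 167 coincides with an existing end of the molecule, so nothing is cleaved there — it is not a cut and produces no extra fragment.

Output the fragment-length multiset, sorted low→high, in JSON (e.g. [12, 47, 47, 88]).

Scan for sites:
  NpsV GAAAT/1: at [10, 65, 110, 121, 129] ⇒ [11, 66, 111, 122, 130]
  YnoIII TAATG/2: at [5, 22, 40, 53, 71, 83, 101] ⇒ [7, 24, 42, 55, 73, 85, 103]
  FykI AACT/4: at [16, 58, 116] ⇒ [20, 62, 120]

All cut coordinates (distinct, sorted): [7, 11, 20, 24, 42, 55, 62, 66, 73, 85, 103, 111, 120, 122, 130]

Fragment lengths:
  [0,7): 7 bp
  [7,11): 4 bp
  [11,20): 9 bp
  [20,24): 4 bp
  [24,42): 18 bp
  [42,55): 13 bp
  [55,62): 7 bp
  [62,66): 4 bp
  [66,73): 7 bp
  [73,85): 12 bp
  [85,103): 18 bp
  [103,111): 8 bp
  [111,120): 9 bp
  [120,122): 2 bp
  [122,130): 8 bp
  [130,167): 37 bp

[2,4,4,4,7,7,7,8,8,9,9,12,13,18,18,37]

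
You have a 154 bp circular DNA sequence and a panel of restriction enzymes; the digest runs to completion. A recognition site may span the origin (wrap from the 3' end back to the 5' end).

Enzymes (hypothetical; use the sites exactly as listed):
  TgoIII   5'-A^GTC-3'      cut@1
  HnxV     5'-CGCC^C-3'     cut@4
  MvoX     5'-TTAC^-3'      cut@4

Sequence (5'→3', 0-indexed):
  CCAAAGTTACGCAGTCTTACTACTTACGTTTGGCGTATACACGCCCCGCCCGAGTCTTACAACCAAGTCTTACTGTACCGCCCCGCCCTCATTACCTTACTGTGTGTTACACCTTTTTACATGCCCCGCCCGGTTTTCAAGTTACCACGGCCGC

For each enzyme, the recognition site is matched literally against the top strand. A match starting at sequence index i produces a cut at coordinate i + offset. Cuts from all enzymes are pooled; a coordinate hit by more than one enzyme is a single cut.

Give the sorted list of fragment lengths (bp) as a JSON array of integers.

[3,3,5,5,5,6,7,7,7,7,8,9,9,10,10,10,10,15,18]

Per-enzyme occurrences:
  TgoIII (AGTC, off=1): starts [12, 52, 65] → cuts [13, 53, 66]
  HnxV (CGCCC, off=4): starts [41, 46, 78, 83, 126, 151] → cuts [1, 45, 50, 82, 87, 130]
  MvoX (TTAC, off=4): starts [6, 16, 23, 56, 69, 91, 96, 106, 116, 141] → cuts [10, 20, 27, 60, 73, 95, 100, 110, 120, 145]

All cut coordinates (distinct, sorted): [1, 10, 13, 20, 27, 45, 50, 53, 60, 66, 73, 82, 87, 95, 100, 110, 120, 130, 145]

Fragments:
  1→10: 9 bp
  10→13: 3 bp
  13→20: 7 bp
  20→27: 7 bp
  27→45: 18 bp
  45→50: 5 bp
  50→53: 3 bp
  53→60: 7 bp
  60→66: 6 bp
  66→73: 7 bp
  73→82: 9 bp
  82→87: 5 bp
  87→95: 8 bp
  95→100: 5 bp
  100→110: 10 bp
  110→120: 10 bp
  120→130: 10 bp
  130→145: 15 bp
  145→1 (wrap): 154-145+1 = 10 bp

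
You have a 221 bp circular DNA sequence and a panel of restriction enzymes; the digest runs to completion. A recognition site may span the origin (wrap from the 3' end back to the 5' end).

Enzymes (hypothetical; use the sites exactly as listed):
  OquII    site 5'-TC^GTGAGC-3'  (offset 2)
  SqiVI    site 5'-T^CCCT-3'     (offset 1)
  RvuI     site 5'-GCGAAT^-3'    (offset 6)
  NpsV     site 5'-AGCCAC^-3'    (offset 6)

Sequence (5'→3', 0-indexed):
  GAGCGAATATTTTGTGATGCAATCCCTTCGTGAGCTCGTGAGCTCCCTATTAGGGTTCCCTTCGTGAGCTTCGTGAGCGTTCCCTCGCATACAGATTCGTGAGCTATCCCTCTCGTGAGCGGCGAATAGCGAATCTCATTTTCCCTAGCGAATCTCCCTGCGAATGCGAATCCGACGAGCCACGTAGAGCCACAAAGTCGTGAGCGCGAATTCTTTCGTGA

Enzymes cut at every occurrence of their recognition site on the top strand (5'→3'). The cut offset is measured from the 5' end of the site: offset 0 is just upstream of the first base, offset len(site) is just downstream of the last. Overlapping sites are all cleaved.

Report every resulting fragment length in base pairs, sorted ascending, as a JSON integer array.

[2,6,6,6,6,7,7,7,8,8,9,9,9,10,10,11,12,12,13,13,15,17,18]

Per-enzyme occurrences:
  OquII (TCGTGAGC, off=2): starts [27, 35, 61, 70, 96, 112, 197] → cuts [29, 37, 63, 72, 98, 114, 199]
  SqiVI (TCCCT, off=1): starts [22, 43, 56, 80, 106, 141, 154] → cuts [23, 44, 57, 81, 107, 142, 155]
  RvuI (GCGAAT, off=6): starts [2, 121, 128, 147, 159, 165, 205] → cuts [8, 127, 134, 153, 165, 171, 211]
  NpsV (AGCCAC, off=6): starts [177, 187] → cuts [183, 193]

All cut coordinates (distinct, sorted): [8, 23, 29, 37, 44, 57, 63, 72, 81, 98, 107, 114, 127, 134, 142, 153, 155, 165, 171, 183, 193, 199, 211]

Fragment lengths:
  8→23: 15 bp
  23→29: 6 bp
  29→37: 8 bp
  37→44: 7 bp
  44→57: 13 bp
  57→63: 6 bp
  63→72: 9 bp
  72→81: 9 bp
  81→98: 17 bp
  98→107: 9 bp
  107→114: 7 bp
  114→127: 13 bp
  127→134: 7 bp
  134→142: 8 bp
  142→153: 11 bp
  153→155: 2 bp
  155→165: 10 bp
  165→171: 6 bp
  171→183: 12 bp
  183→193: 10 bp
  193→199: 6 bp
  199→211: 12 bp
  211→8 (wrap): 221-211+8 = 18 bp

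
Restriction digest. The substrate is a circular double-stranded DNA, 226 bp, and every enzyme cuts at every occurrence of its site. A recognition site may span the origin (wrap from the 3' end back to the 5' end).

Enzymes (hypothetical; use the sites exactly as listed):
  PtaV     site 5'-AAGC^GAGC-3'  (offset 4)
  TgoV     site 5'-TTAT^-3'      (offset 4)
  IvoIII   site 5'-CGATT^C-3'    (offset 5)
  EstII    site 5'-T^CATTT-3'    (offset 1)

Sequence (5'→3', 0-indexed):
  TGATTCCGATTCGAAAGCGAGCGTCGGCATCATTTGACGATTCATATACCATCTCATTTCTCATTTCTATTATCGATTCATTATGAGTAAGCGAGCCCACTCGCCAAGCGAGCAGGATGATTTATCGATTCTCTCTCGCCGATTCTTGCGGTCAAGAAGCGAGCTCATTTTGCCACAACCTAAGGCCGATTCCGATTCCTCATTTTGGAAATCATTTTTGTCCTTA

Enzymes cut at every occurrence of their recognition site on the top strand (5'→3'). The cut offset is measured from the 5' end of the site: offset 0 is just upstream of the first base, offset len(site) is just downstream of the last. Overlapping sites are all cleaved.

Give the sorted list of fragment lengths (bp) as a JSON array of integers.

[3,5,5,5,6,6,7,7,8,10,12,12,12,12,12,14,15,16,16,17,26]

Per-enzyme occurrences:
  PtaV AAGCGAGC/4: at [14, 88, 105, 156] ⇒ [18, 92, 109, 160]
  TgoV TTAT/4: at [69, 80, 121, 223] ⇒ [1, 73, 84, 125]
  IvoIII CGATTC/5: at [6, 37, 73, 125, 139, 186, 192] ⇒ [11, 42, 78, 130, 144, 191, 197]
  EstII TCATTT/1: at [29, 53, 60, 164, 199, 211] ⇒ [30, 54, 61, 165, 200, 212]

Pooled cuts: [1, 11, 18, 30, 42, 54, 61, 73, 78, 84, 92, 109, 125, 130, 144, 160, 165, 191, 197, 200, 212]

Fragments:
  1→11: 10 bp
  11→18: 7 bp
  18→30: 12 bp
  30→42: 12 bp
  42→54: 12 bp
  54→61: 7 bp
  61→73: 12 bp
  73→78: 5 bp
  78→84: 6 bp
  84→92: 8 bp
  92→109: 17 bp
  109→125: 16 bp
  125→130: 5 bp
  130→144: 14 bp
  144→160: 16 bp
  160→165: 5 bp
  165→191: 26 bp
  191→197: 6 bp
  197→200: 3 bp
  200→212: 12 bp
  212→1 (wrap): 226-212+1 = 15 bp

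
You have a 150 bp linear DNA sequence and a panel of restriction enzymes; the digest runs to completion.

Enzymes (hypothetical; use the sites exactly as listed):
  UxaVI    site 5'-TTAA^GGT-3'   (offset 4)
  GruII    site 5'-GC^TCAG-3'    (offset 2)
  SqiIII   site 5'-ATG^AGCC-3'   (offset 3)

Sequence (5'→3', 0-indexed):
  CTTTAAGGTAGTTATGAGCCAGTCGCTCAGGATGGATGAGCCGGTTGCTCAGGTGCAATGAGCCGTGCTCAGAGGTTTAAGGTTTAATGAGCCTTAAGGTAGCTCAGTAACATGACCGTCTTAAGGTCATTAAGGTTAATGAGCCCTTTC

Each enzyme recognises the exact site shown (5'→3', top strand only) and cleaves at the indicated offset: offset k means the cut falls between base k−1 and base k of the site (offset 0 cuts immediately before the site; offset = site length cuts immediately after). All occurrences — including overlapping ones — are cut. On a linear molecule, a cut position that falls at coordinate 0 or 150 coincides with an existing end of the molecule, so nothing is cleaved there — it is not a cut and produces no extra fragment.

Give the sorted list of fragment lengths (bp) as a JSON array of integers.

Per-enzyme occurrences:
  UxaVI TTAAGGT/4: at [2, 76, 93, 120, 129] ⇒ [6, 80, 97, 124, 133]
  GruII GCTCAG/2: at [24, 46, 66, 101] ⇒ [26, 48, 68, 103]
  SqiIII ATGAGCC/3: at [13, 35, 57, 86, 138] ⇒ [16, 38, 60, 89, 141]

All cut coordinates (distinct, sorted): [6, 16, 26, 38, 48, 60, 68, 80, 89, 97, 103, 124, 133, 141]

Fragment lengths:
  [0,6): 6 bp
  [6,16): 10 bp
  [16,26): 10 bp
  [26,38): 12 bp
  [38,48): 10 bp
  [48,60): 12 bp
  [60,68): 8 bp
  [68,80): 12 bp
  [80,89): 9 bp
  [89,97): 8 bp
  [97,103): 6 bp
  [103,124): 21 bp
  [124,133): 9 bp
  [133,141): 8 bp
  [141,150): 9 bp

[6,6,8,8,8,9,9,9,10,10,10,12,12,12,21]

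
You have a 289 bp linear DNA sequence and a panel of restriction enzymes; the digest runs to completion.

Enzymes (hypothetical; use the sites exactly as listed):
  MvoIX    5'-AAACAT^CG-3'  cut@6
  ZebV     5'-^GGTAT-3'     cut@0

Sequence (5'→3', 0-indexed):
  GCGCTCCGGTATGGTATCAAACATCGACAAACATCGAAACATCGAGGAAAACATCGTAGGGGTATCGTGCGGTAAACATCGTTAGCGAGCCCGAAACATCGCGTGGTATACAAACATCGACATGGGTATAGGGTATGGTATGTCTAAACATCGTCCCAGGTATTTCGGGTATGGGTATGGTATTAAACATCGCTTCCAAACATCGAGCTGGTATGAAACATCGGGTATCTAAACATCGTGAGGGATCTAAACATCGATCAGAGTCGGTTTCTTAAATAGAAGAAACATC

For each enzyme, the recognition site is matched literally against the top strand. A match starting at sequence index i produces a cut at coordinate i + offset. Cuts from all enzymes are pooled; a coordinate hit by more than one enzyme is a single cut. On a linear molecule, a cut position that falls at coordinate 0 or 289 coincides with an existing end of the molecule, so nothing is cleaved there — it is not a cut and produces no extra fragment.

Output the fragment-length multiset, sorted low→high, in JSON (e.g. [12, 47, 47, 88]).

Per-enzyme occurrences:
  MvoIX (AAACATCG, off=6): starts [18, 28, 36, 48, 73, 93, 111, 145, 184, 197, 215, 230, 248] → cuts [24, 34, 42, 54, 79, 99, 117, 151, 190, 203, 221, 236, 254]
  ZebV (GGTAT, off=0): starts [7, 12, 60, 104, 124, 131, 136, 158, 167, 173, 178, 209, 223] → cuts [7, 12, 60, 104, 124, 131, 136, 158, 167, 173, 178, 209, 223]

Pooled cuts: [7, 12, 24, 34, 42, 54, 60, 79, 99, 104, 117, 124, 131, 136, 151, 158, 167, 173, 178, 190, 203, 209, 221, 223, 236, 254]

Fragments:
  [0,7): 7 bp
  [7,12): 5 bp
  [12,24): 12 bp
  [24,34): 10 bp
  [34,42): 8 bp
  [42,54): 12 bp
  [54,60): 6 bp
  [60,79): 19 bp
  [79,99): 20 bp
  [99,104): 5 bp
  [104,117): 13 bp
  [117,124): 7 bp
  [124,131): 7 bp
  [131,136): 5 bp
  [136,151): 15 bp
  [151,158): 7 bp
  [158,167): 9 bp
  [167,173): 6 bp
  [173,178): 5 bp
  [178,190): 12 bp
  [190,203): 13 bp
  [203,209): 6 bp
  [209,221): 12 bp
  [221,223): 2 bp
  [223,236): 13 bp
  [236,254): 18 bp
  [254,289): 35 bp

[2,5,5,5,5,6,6,6,7,7,7,7,8,9,10,12,12,12,12,13,13,13,15,18,19,20,35]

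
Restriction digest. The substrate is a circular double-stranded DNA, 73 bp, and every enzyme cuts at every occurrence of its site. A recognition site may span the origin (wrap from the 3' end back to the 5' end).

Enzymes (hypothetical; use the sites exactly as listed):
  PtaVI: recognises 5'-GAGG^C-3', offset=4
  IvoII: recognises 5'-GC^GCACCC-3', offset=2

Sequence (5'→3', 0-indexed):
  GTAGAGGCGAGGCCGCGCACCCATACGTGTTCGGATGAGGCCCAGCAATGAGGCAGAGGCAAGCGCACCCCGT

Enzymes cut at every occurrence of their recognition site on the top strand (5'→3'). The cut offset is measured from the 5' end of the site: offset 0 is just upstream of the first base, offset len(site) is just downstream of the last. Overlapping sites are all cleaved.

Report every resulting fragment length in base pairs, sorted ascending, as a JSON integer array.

[4,5,5,6,13,16,24]

Scan for sites:
  PtaVI (GAGGC, off=4): starts [3, 8, 36, 49, 55] → cuts [7, 12, 40, 53, 59]
  IvoII (GCGCACCC, off=2): starts [14, 62] → cuts [16, 64]

Pooled cuts: [7, 12, 16, 40, 53, 59, 64]

Fragments:
  7→12: 5 bp
  12→16: 4 bp
  16→40: 24 bp
  40→53: 13 bp
  53→59: 6 bp
  59→64: 5 bp
  64→7 (wrap): 73-64+7 = 16 bp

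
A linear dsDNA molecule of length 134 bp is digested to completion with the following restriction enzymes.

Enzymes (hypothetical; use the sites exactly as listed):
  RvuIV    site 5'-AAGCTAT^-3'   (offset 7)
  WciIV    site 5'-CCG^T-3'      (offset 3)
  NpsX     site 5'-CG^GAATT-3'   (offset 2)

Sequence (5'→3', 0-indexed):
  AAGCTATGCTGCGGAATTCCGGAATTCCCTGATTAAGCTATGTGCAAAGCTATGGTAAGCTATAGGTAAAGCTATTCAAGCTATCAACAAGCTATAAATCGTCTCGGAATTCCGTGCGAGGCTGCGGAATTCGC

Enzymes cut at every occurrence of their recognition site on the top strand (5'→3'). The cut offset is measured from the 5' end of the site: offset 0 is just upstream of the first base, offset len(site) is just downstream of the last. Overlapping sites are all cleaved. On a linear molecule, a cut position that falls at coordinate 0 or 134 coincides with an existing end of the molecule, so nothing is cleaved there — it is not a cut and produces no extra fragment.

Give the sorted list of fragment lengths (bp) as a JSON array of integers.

[6,7,8,8,8,9,10,11,11,12,12,12,20]

Per-enzyme occurrences:
  RvuIV (AAGCTAT, off=7): starts [0, 34, 46, 56, 68, 77, 88] → cuts [7, 41, 53, 63, 75, 84, 95]
  WciIV (CCGT, off=3): starts [111] → cuts [114]
  NpsX (CGGAATT, off=2): starts [11, 19, 104, 124] → cuts [13, 21, 106, 126]

Pooled cuts: [7, 13, 21, 41, 53, 63, 75, 84, 95, 106, 114, 126]

Fragment lengths:
  [0,7): 7 bp
  [7,13): 6 bp
  [13,21): 8 bp
  [21,41): 20 bp
  [41,53): 12 bp
  [53,63): 10 bp
  [63,75): 12 bp
  [75,84): 9 bp
  [84,95): 11 bp
  [95,106): 11 bp
  [106,114): 8 bp
  [114,126): 12 bp
  [126,134): 8 bp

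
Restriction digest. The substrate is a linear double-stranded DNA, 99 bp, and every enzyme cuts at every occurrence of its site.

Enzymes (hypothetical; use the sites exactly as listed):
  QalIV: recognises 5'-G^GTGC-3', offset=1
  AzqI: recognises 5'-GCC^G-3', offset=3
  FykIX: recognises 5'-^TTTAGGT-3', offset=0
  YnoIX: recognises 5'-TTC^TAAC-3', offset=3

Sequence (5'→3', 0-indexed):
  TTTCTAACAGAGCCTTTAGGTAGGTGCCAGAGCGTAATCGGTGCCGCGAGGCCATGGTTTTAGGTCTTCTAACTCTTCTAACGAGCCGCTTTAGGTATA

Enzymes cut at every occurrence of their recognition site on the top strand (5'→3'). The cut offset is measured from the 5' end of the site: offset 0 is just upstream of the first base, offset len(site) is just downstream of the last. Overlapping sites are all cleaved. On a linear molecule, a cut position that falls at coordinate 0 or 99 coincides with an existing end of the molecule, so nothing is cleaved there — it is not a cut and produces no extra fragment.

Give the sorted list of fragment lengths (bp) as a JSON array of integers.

[2,4,5,9,9,9,10,10,11,13,17]

Site scan:
  QalIV GGTGC/1: at [22, 39] ⇒ [23, 40]
  AzqI GCCG/3: at [42, 84] ⇒ [45, 87]
  FykIX TTTAGGT/0: at [14, 58, 89] ⇒ [14, 58, 89]
  YnoIX TTCTAAC/3: at [1, 66, 75] ⇒ [4, 69, 78]

All cut coordinates (distinct, sorted): [4, 14, 23, 40, 45, 58, 69, 78, 87, 89]

Fragments:
  [0,4): 4 bp
  [4,14): 10 bp
  [14,23): 9 bp
  [23,40): 17 bp
  [40,45): 5 bp
  [45,58): 13 bp
  [58,69): 11 bp
  [69,78): 9 bp
  [78,87): 9 bp
  [87,89): 2 bp
  [89,99): 10 bp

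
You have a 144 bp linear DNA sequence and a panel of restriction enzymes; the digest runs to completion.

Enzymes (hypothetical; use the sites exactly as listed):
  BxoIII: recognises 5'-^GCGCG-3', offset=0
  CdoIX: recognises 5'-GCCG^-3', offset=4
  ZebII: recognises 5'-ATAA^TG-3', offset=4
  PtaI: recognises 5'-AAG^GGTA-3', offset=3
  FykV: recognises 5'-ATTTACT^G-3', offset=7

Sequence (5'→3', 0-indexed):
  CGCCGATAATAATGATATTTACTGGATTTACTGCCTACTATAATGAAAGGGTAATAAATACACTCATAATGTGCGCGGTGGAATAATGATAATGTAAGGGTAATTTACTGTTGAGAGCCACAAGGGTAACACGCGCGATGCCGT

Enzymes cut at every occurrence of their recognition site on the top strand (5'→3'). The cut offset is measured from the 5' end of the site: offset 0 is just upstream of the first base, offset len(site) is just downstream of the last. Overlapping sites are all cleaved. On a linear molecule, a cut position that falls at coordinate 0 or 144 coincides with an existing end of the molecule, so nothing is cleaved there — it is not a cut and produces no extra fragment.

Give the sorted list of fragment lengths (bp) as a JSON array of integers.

Site scan:
  BxoIII (GCGCG, off=0): starts [72, 132] → cuts [72, 132]
  CdoIX (GCCG, off=4): starts [1, 139] → cuts [5, 143]
  ZebII (ATAATG, off=4): starts [8, 39, 65, 82, 88] → cuts [12, 43, 69, 86, 92]
  PtaI (AAGGGTA, off=3): starts [46, 95, 121] → cuts [49, 98, 124]
  FykV (ATTTACTG, off=7): starts [16, 25, 102] → cuts [23, 32, 109]

Pooled cuts: [5, 12, 23, 32, 43, 49, 69, 72, 86, 92, 98, 109, 124, 132, 143]

Fragments:
  [0,5): 5 bp
  [5,12): 7 bp
  [12,23): 11 bp
  [23,32): 9 bp
  [32,43): 11 bp
  [43,49): 6 bp
  [49,69): 20 bp
  [69,72): 3 bp
  [72,86): 14 bp
  [86,92): 6 bp
  [92,98): 6 bp
  [98,109): 11 bp
  [109,124): 15 bp
  [124,132): 8 bp
  [132,143): 11 bp
  [143,144): 1 bp

[1,3,5,6,6,6,7,8,9,11,11,11,11,14,15,20]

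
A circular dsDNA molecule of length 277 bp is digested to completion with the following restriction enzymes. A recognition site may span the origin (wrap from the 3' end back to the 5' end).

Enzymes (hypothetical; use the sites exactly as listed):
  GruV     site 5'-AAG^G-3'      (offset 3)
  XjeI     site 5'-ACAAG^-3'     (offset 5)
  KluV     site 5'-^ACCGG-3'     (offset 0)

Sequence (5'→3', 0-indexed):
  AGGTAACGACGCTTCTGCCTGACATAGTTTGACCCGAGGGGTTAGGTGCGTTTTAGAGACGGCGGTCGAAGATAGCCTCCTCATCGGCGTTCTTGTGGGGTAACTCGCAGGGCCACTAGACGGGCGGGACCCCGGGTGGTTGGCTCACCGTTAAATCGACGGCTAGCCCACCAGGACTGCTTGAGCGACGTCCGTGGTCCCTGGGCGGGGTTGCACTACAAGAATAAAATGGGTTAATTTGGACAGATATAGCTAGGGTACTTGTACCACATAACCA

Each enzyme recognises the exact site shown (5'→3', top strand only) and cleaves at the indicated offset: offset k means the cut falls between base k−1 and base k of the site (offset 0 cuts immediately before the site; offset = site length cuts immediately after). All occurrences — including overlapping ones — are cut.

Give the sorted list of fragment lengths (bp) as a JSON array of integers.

[57,220]

Site scan:
  GruV AAGG/3: at [276] ⇒ [2]
  XjeI ACAAG/5: at [217] ⇒ [222]
  KluV (ACCGG, off=0): no sites

All cut coordinates (distinct, sorted): [2, 222]

Fragment lengths:
  2→222: 220 bp
  222→2 (wrap): 277-222+2 = 57 bp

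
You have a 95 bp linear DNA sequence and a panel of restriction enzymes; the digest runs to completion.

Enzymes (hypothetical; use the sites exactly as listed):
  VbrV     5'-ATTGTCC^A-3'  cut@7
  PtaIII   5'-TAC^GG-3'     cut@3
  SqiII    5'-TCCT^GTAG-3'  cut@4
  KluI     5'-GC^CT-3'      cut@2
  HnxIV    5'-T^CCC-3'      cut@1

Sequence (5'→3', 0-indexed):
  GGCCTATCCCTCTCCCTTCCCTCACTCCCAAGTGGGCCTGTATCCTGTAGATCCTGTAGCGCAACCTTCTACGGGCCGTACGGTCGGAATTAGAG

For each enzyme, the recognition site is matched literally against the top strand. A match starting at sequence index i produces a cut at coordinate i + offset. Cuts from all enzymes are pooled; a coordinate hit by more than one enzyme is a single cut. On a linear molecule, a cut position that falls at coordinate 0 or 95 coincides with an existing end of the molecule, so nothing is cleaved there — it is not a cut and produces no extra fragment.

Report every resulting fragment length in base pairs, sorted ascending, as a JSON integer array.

[3,4,5,6,8,9,9,9,11,14,17]

Site scan:
  VbrV (ATTGTCCA, off=7): no sites
  PtaIII TACGG/3: at [69, 78] ⇒ [72, 81]
  SqiII TCCTGTAG/4: at [42, 51] ⇒ [46, 55]
  KluI GCCT/2: at [1, 35] ⇒ [3, 37]
  HnxIV TCCC/1: at [6, 12, 17, 25] ⇒ [7, 13, 18, 26]

Pooled cuts: [3, 7, 13, 18, 26, 37, 46, 55, 72, 81]

Fragments:
  [0,3): 3 bp
  [3,7): 4 bp
  [7,13): 6 bp
  [13,18): 5 bp
  [18,26): 8 bp
  [26,37): 11 bp
  [37,46): 9 bp
  [46,55): 9 bp
  [55,72): 17 bp
  [72,81): 9 bp
  [81,95): 14 bp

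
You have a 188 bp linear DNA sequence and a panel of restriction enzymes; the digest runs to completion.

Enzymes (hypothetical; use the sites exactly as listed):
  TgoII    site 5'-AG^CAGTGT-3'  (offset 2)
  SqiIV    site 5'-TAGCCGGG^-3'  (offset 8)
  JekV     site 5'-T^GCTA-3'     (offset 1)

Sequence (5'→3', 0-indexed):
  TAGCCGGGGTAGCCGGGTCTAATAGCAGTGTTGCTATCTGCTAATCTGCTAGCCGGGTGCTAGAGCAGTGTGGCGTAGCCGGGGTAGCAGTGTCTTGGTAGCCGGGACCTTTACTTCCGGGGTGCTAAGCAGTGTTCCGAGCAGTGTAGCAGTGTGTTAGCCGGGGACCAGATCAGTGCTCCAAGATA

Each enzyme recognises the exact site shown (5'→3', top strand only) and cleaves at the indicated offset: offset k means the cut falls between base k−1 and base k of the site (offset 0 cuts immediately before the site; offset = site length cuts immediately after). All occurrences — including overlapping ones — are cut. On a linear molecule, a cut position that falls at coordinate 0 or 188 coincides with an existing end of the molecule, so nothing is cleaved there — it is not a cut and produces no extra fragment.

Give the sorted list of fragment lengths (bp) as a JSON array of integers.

[1,4,6,7,7,7,8,8,8,8,9,10,12,16,17,18,19,23]

Scan for sites:
  TgoII AGCAGTGT/2: at [23, 63, 85, 127, 139, 147] ⇒ [25, 65, 87, 129, 141, 149]
  SqiIV TAGCCGGG/8: at [0, 9, 49, 75, 98, 157] ⇒ [8, 17, 57, 83, 106, 165]
  JekV TGCTA/1: at [31, 38, 46, 57, 122] ⇒ [32, 39, 47, 58, 123]

Pooled cuts: [8, 17, 25, 32, 39, 47, 57, 58, 65, 83, 87, 106, 123, 129, 141, 149, 165]

Fragments:
  [0,8): 8 bp
  [8,17): 9 bp
  [17,25): 8 bp
  [25,32): 7 bp
  [32,39): 7 bp
  [39,47): 8 bp
  [47,57): 10 bp
  [57,58): 1 bp
  [58,65): 7 bp
  [65,83): 18 bp
  [83,87): 4 bp
  [87,106): 19 bp
  [106,123): 17 bp
  [123,129): 6 bp
  [129,141): 12 bp
  [141,149): 8 bp
  [149,165): 16 bp
  [165,188): 23 bp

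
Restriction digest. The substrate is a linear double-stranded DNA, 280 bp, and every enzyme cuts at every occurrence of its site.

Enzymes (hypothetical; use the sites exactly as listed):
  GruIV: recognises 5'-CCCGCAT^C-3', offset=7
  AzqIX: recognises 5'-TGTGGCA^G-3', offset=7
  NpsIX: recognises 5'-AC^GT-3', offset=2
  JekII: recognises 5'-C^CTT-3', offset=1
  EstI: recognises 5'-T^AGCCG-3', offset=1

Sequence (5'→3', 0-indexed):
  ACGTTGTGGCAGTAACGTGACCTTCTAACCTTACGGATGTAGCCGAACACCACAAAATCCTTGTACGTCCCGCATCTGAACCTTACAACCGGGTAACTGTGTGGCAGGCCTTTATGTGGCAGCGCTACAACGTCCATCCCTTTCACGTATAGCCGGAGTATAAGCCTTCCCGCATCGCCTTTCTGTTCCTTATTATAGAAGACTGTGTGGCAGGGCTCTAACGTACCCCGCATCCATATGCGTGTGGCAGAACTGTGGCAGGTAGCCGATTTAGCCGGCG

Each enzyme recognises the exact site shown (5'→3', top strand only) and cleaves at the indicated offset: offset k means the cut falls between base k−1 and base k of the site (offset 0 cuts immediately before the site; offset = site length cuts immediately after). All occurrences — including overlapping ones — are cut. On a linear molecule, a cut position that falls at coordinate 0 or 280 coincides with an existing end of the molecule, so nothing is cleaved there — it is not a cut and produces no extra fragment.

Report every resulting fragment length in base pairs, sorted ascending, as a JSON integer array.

Site scan:
  GruIV (CCCGCATC, off=7): starts [68, 168, 226] → cuts [75, 175, 233]
  AzqIX (TGTGGCAG, off=7): starts [4, 99, 114, 205, 242, 253] → cuts [11, 106, 121, 212, 249, 260]
  NpsIX (ACGT, off=2): starts [0, 14, 64, 129, 144, 220] → cuts [2, 16, 66, 131, 146, 222]
  JekII (CCTT, off=1): starts [20, 28, 58, 80, 108, 138, 164, 177, 187] → cuts [21, 29, 59, 81, 109, 139, 165, 178, 188]
  EstI (TAGCCG, off=1): starts [39, 149, 262, 271] → cuts [40, 150, 263, 272]

All cut coordinates (distinct, sorted): [2, 11, 16, 21, 29, 40, 59, 66, 75, 81, 106, 109, 121, 131, 139, 146, 150, 165, 175, 178, 188, 212, 222, 233, 249, 260, 263, 272]

Fragment lengths:
  [0,2): 2 bp
  [2,11): 9 bp
  [11,16): 5 bp
  [16,21): 5 bp
  [21,29): 8 bp
  [29,40): 11 bp
  [40,59): 19 bp
  [59,66): 7 bp
  [66,75): 9 bp
  [75,81): 6 bp
  [81,106): 25 bp
  [106,109): 3 bp
  [109,121): 12 bp
  [121,131): 10 bp
  [131,139): 8 bp
  [139,146): 7 bp
  [146,150): 4 bp
  [150,165): 15 bp
  [165,175): 10 bp
  [175,178): 3 bp
  [178,188): 10 bp
  [188,212): 24 bp
  [212,222): 10 bp
  [222,233): 11 bp
  [233,249): 16 bp
  [249,260): 11 bp
  [260,263): 3 bp
  [263,272): 9 bp
  [272,280): 8 bp

[2,3,3,3,4,5,5,6,7,7,8,8,8,9,9,9,10,10,10,10,11,11,11,12,15,16,19,24,25]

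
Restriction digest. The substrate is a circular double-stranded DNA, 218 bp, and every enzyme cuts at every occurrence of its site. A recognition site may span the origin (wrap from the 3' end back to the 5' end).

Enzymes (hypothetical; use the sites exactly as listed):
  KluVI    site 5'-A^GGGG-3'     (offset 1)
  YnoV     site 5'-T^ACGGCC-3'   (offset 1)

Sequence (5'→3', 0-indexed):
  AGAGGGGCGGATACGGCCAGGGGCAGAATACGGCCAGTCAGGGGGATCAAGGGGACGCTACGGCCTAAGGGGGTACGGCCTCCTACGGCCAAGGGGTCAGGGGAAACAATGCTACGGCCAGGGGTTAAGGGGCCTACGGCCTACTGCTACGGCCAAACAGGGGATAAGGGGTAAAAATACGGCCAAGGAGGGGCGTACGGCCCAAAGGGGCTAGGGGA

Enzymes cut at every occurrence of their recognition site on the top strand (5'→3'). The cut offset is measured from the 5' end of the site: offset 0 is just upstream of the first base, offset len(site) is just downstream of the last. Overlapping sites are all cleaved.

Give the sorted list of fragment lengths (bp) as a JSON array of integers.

[6,7,7,7,7,7,7,8,8,8,8,9,9,9,10,10,10,10,11,11,11,11,13,14]

Scan for sites:
  KluVI AGGGG/1: at [2, 18, 39, 49, 67, 91, 98, 119, 127, 158, 166, 188, 205, 212] ⇒ [3, 19, 40, 50, 68, 92, 99, 120, 128, 159, 167, 189, 206, 213]
  YnoV TACGGCC/1: at [11, 28, 58, 73, 83, 112, 134, 147, 177, 195] ⇒ [12, 29, 59, 74, 84, 113, 135, 148, 178, 196]

All cut coordinates (distinct, sorted): [3, 12, 19, 29, 40, 50, 59, 68, 74, 84, 92, 99, 113, 120, 128, 135, 148, 159, 167, 178, 189, 196, 206, 213]

Fragments:
  3→12: 9 bp
  12→19: 7 bp
  19→29: 10 bp
  29→40: 11 bp
  40→50: 10 bp
  50→59: 9 bp
  59→68: 9 bp
  68→74: 6 bp
  74→84: 10 bp
  84→92: 8 bp
  92→99: 7 bp
  99→113: 14 bp
  113→120: 7 bp
  120→128: 8 bp
  128→135: 7 bp
  135→148: 13 bp
  148→159: 11 bp
  159→167: 8 bp
  167→178: 11 bp
  178→189: 11 bp
  189→196: 7 bp
  196→206: 10 bp
  206→213: 7 bp
  213→3 (wrap): 218-213+3 = 8 bp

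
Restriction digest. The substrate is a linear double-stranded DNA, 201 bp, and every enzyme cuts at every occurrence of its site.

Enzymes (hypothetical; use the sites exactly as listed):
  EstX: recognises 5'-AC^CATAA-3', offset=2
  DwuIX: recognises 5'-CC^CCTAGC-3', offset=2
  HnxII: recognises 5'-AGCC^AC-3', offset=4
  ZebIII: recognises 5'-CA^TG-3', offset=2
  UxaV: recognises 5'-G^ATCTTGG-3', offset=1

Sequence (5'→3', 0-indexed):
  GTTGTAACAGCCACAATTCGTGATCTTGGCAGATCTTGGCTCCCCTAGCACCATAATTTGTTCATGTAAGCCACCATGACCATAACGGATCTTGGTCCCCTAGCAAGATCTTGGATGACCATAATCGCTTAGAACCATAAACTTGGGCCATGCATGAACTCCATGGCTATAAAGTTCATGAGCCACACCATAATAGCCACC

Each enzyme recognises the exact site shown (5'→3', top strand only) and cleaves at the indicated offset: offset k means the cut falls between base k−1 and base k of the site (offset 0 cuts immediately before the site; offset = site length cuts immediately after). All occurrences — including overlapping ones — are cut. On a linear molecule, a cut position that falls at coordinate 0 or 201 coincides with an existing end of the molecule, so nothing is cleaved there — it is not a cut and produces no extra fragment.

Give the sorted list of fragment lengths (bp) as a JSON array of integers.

[3,4,4,4,4,6,8,8,8,9,9,10,10,10,10,11,12,12,13,15,15,16]

Site scan:
  EstX ACCATAA/2: at [49, 78, 117, 133, 186] ⇒ [51, 80, 119, 135, 188]
  DwuIX CCCCTAGC/2: at [41, 96] ⇒ [43, 98]
  HnxII AGCCAC/4: at [8, 68, 180, 194] ⇒ [12, 72, 184, 198]
  ZebIII CATG/2: at [62, 74, 148, 152, 161, 176] ⇒ [64, 76, 150, 154, 163, 178]
  UxaV GATCTTGG/1: at [21, 31, 87, 106] ⇒ [22, 32, 88, 107]

All cut coordinates (distinct, sorted): [12, 22, 32, 43, 51, 64, 72, 76, 80, 88, 98, 107, 119, 135, 150, 154, 163, 178, 184, 188, 198]

Fragments:
  [0,12): 12 bp
  [12,22): 10 bp
  [22,32): 10 bp
  [32,43): 11 bp
  [43,51): 8 bp
  [51,64): 13 bp
  [64,72): 8 bp
  [72,76): 4 bp
  [76,80): 4 bp
  [80,88): 8 bp
  [88,98): 10 bp
  [98,107): 9 bp
  [107,119): 12 bp
  [119,135): 16 bp
  [135,150): 15 bp
  [150,154): 4 bp
  [154,163): 9 bp
  [163,178): 15 bp
  [178,184): 6 bp
  [184,188): 4 bp
  [188,198): 10 bp
  [198,201): 3 bp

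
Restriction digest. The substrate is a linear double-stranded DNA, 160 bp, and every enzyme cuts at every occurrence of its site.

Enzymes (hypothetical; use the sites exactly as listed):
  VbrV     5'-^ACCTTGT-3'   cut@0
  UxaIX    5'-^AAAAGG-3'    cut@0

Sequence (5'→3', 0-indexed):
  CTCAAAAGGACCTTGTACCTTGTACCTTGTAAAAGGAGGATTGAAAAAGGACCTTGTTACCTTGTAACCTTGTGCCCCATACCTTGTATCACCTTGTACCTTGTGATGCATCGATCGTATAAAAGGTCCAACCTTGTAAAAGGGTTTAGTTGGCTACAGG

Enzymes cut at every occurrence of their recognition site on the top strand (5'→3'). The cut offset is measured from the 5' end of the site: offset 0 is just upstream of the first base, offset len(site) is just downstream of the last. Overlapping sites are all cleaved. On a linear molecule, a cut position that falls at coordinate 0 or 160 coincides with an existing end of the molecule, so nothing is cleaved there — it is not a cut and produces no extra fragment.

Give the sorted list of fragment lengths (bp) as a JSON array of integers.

[3,6,6,7,7,7,7,7,8,8,10,10,14,14,23,23]

Scan for sites:
  VbrV ACCTTGT/0: at [9, 16, 23, 50, 58, 66, 80, 90, 97, 130] ⇒ [9, 16, 23, 50, 58, 66, 80, 90, 97, 130]
  UxaIX AAAAGG/0: at [3, 30, 44, 120, 137] ⇒ [3, 30, 44, 120, 137]

All cut coordinates (distinct, sorted): [3, 9, 16, 23, 30, 44, 50, 58, 66, 80, 90, 97, 120, 130, 137]

Fragment lengths:
  [0,3): 3 bp
  [3,9): 6 bp
  [9,16): 7 bp
  [16,23): 7 bp
  [23,30): 7 bp
  [30,44): 14 bp
  [44,50): 6 bp
  [50,58): 8 bp
  [58,66): 8 bp
  [66,80): 14 bp
  [80,90): 10 bp
  [90,97): 7 bp
  [97,120): 23 bp
  [120,130): 10 bp
  [130,137): 7 bp
  [137,160): 23 bp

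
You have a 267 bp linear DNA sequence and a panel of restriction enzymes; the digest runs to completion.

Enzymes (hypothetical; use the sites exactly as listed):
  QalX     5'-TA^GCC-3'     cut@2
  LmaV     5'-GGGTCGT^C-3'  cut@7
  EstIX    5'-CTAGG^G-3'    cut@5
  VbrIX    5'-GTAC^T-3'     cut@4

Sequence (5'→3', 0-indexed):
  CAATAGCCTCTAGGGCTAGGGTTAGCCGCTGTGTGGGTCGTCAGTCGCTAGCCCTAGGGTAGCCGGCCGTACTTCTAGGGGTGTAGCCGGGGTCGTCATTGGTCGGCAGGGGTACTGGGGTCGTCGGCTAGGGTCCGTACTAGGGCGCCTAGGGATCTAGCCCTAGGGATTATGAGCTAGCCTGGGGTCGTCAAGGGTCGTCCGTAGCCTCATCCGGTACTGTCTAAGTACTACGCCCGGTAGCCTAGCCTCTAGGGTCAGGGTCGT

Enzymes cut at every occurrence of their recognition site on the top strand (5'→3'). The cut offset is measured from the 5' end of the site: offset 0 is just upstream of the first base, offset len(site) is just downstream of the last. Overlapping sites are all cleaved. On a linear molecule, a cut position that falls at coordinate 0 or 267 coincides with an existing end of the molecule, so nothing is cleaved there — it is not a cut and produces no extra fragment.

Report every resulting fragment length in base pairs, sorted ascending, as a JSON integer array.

[3,4,4,5,5,5,6,6,6,7,8,8,8,8,9,9,9,9,9,10,11,11,11,11,11,12,12,14,17,19]

Scan for sites:
  QalX (TAGCC, off=2): starts [3, 22, 48, 59, 83, 157, 177, 204, 240, 245] → cuts [5, 24, 50, 61, 85, 159, 179, 206, 242, 247]
  LmaV (GGGTCGTC, off=7): starts [34, 89, 117, 184, 194] → cuts [41, 96, 124, 191, 201]
  EstIX (CTAGGG, off=5): starts [9, 15, 53, 74, 127, 139, 148, 162, 251] → cuts [14, 20, 58, 79, 132, 144, 153, 167, 256]
  VbrIX (GTACT, off=4): starts [68, 111, 136, 216, 227] → cuts [72, 115, 140, 220, 231]

All cut coordinates (distinct, sorted): [5, 14, 20, 24, 41, 50, 58, 61, 72, 79, 85, 96, 115, 124, 132, 140, 144, 153, 159, 167, 179, 191, 201, 206, 220, 231, 242, 247, 256]

Fragments:
  [0,5): 5 bp
  [5,14): 9 bp
  [14,20): 6 bp
  [20,24): 4 bp
  [24,41): 17 bp
  [41,50): 9 bp
  [50,58): 8 bp
  [58,61): 3 bp
  [61,72): 11 bp
  [72,79): 7 bp
  [79,85): 6 bp
  [85,96): 11 bp
  [96,115): 19 bp
  [115,124): 9 bp
  [124,132): 8 bp
  [132,140): 8 bp
  [140,144): 4 bp
  [144,153): 9 bp
  [153,159): 6 bp
  [159,167): 8 bp
  [167,179): 12 bp
  [179,191): 12 bp
  [191,201): 10 bp
  [201,206): 5 bp
  [206,220): 14 bp
  [220,231): 11 bp
  [231,242): 11 bp
  [242,247): 5 bp
  [247,256): 9 bp
  [256,267): 11 bp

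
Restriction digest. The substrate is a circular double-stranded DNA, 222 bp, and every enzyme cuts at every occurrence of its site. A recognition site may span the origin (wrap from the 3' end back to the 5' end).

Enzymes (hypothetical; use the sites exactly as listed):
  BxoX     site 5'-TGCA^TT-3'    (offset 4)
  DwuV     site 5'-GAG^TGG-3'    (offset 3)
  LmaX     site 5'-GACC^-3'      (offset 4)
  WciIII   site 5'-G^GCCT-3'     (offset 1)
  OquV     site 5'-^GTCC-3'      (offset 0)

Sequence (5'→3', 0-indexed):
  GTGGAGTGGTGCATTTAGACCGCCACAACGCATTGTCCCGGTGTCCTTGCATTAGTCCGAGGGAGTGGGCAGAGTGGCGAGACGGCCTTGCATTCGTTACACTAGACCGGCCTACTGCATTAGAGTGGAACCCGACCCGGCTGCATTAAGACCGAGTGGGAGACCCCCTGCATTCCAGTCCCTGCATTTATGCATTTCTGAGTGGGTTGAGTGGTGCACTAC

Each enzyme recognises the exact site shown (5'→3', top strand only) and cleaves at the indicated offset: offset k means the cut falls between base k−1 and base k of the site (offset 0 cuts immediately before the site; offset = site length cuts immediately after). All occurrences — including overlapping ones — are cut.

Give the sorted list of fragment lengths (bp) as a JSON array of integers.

Scan for sites:
  BxoX (TGCATT, off=4): starts [9, 47, 88, 115, 141, 168, 182, 190] → cuts [13, 51, 92, 119, 145, 172, 186, 194]
  DwuV (GAGTGG, off=3): starts [3, 62, 71, 122, 153, 199, 208] → cuts [6, 65, 74, 125, 156, 202, 211]
  LmaX (GACC, off=4): starts [17, 104, 133, 149, 161] → cuts [21, 108, 137, 153, 165]
  WciIII (GGCCT, off=1): starts [83, 108] → cuts [84, 109]
  OquV (GTCC, off=0): starts [34, 42, 54, 177] → cuts [34, 42, 54, 177]

All cut coordinates (distinct, sorted): [6, 13, 21, 34, 42, 51, 54, 65, 74, 84, 92, 108, 109, 119, 125, 137, 145, 153, 156, 165, 172, 177, 186, 194, 202, 211]

Fragments:
  6→13: 7 bp
  13→21: 8 bp
  21→34: 13 bp
  34→42: 8 bp
  42→51: 9 bp
  51→54: 3 bp
  54→65: 11 bp
  65→74: 9 bp
  74→84: 10 bp
  84→92: 8 bp
  92→108: 16 bp
  108→109: 1 bp
  109→119: 10 bp
  119→125: 6 bp
  125→137: 12 bp
  137→145: 8 bp
  145→153: 8 bp
  153→156: 3 bp
  156→165: 9 bp
  165→172: 7 bp
  172→177: 5 bp
  177→186: 9 bp
  186→194: 8 bp
  194→202: 8 bp
  202→211: 9 bp
  211→6 (wrap): 222-211+6 = 17 bp

[1,3,3,5,6,7,7,8,8,8,8,8,8,8,9,9,9,9,9,10,10,11,12,13,16,17]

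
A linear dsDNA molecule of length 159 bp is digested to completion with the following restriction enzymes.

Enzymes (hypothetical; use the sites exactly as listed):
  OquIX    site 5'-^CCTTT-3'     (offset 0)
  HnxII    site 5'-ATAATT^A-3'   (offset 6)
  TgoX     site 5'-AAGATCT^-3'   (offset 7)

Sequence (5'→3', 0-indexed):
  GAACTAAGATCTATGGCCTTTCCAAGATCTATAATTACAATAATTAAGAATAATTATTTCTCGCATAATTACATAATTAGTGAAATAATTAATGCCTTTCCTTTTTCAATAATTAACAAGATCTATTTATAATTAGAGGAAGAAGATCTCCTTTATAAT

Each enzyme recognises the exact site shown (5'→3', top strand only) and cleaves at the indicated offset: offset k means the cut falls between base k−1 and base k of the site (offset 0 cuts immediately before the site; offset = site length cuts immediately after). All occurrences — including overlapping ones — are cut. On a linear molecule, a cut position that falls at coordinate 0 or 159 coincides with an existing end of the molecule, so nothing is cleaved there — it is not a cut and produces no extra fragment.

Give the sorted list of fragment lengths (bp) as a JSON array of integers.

[4,4,5,6,8,9,10,10,10,10,12,12,14,15,15,15]

Per-enzyme occurrences:
  OquIX CCTTT/0: at [16, 94, 99, 149] ⇒ [16, 94, 99, 149]
  HnxII ATAATTA/6: at [30, 39, 49, 64, 72, 84, 108, 128] ⇒ [36, 45, 55, 70, 78, 90, 114, 134]
  TgoX AAGATCT/7: at [5, 23, 117, 142] ⇒ [12, 30, 124, 149]

All cut coordinates (distinct, sorted): [12, 16, 30, 36, 45, 55, 70, 78, 90, 94, 99, 114, 124, 134, 149]

Fragments:
  [0,12): 12 bp
  [12,16): 4 bp
  [16,30): 14 bp
  [30,36): 6 bp
  [36,45): 9 bp
  [45,55): 10 bp
  [55,70): 15 bp
  [70,78): 8 bp
  [78,90): 12 bp
  [90,94): 4 bp
  [94,99): 5 bp
  [99,114): 15 bp
  [114,124): 10 bp
  [124,134): 10 bp
  [134,149): 15 bp
  [149,159): 10 bp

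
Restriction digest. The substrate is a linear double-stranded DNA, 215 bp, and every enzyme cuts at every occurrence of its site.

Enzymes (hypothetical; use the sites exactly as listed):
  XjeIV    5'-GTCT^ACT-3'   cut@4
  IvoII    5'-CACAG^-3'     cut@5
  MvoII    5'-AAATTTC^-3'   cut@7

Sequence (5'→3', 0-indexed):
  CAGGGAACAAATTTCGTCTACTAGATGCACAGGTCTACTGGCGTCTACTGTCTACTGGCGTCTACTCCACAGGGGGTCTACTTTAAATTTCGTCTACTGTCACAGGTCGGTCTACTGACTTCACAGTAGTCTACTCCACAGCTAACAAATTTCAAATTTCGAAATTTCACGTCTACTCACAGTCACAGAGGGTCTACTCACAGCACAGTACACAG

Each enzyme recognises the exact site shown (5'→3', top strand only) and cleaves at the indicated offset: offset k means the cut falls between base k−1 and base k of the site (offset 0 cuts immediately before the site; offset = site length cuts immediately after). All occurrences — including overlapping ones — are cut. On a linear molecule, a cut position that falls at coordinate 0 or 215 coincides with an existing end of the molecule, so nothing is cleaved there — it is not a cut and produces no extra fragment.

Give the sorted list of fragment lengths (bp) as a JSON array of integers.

Per-enzyme occurrences:
  XjeIV GTCTACT/4: at [15, 32, 42, 49, 59, 75, 91, 109, 128, 170, 191] ⇒ [19, 36, 46, 53, 63, 79, 95, 113, 132, 174, 195]
  IvoII CACAG/5: at [27, 67, 100, 121, 136, 177, 183, 198, 203, 210] ⇒ [32, 72, 105, 126, 141, 182, 188, 203, 208] (position 215 is a terminus of the linear molecule — no cut)
  MvoII AAATTTC/7: at [8, 84, 146, 153, 161] ⇒ [15, 91, 153, 160, 168]

Pooled cuts: [15, 19, 32, 36, 46, 53, 63, 72, 79, 91, 95, 105, 113, 126, 132, 141, 153, 160, 168, 174, 182, 188, 195, 203, 208]

Fragment lengths:
  [0,15): 15 bp
  [15,19): 4 bp
  [19,32): 13 bp
  [32,36): 4 bp
  [36,46): 10 bp
  [46,53): 7 bp
  [53,63): 10 bp
  [63,72): 9 bp
  [72,79): 7 bp
  [79,91): 12 bp
  [91,95): 4 bp
  [95,105): 10 bp
  [105,113): 8 bp
  [113,126): 13 bp
  [126,132): 6 bp
  [132,141): 9 bp
  [141,153): 12 bp
  [153,160): 7 bp
  [160,168): 8 bp
  [168,174): 6 bp
  [174,182): 8 bp
  [182,188): 6 bp
  [188,195): 7 bp
  [195,203): 8 bp
  [203,208): 5 bp
  [208,215): 7 bp

[4,4,4,5,6,6,6,7,7,7,7,7,8,8,8,8,9,9,10,10,10,12,12,13,13,15]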